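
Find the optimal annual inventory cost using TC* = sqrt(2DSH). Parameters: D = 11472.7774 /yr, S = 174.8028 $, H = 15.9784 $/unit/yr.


2*D*S*H = 64088519.1654
TC* = sqrt(64088519.1654) = 8005.5305

8005.5305 $/yr


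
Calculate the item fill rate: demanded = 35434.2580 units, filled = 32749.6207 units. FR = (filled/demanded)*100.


FR = 32749.6207 / 35434.2580 * 100 = 92.4236

92.4236%


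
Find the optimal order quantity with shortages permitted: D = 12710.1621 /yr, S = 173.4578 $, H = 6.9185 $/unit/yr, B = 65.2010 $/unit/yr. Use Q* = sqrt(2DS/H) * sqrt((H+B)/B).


sqrt(2DS/H) = 798.3282
sqrt((H+B)/B) = 1.0517
Q* = 798.3282 * 1.0517 = 839.6160

839.6160 units


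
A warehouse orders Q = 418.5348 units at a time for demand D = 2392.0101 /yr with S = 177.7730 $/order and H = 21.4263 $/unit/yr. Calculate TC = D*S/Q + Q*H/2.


Ordering cost = D*S/Q = 1016.0083
Holding cost = Q*H/2 = 4483.8261
TC = 1016.0083 + 4483.8261 = 5499.8343

5499.8343 $/yr


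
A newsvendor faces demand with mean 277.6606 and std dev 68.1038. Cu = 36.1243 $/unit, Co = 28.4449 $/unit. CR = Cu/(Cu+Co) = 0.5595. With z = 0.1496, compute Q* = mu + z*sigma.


CR = Cu/(Cu+Co) = 36.1243/(36.1243+28.4449) = 0.5595
z = 0.1496
Q* = 277.6606 + 0.1496 * 68.1038 = 287.8489

287.8489 units


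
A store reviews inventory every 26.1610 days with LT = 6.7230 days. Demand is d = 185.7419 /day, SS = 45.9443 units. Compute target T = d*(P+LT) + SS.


P + LT = 32.8840
d*(P+LT) = 185.7419 * 32.8840 = 6107.9366
T = 6107.9366 + 45.9443 = 6153.8809

6153.8809 units


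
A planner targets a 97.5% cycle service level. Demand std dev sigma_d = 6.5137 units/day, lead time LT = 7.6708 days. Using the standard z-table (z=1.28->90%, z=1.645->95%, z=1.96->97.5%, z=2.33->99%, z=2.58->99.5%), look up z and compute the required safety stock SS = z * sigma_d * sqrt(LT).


From the table, SL = 97.5% corresponds to z = 1.96
sqrt(LT) = sqrt(7.6708) = 2.7696
SS = 1.96 * 6.5137 * 2.7696 = 35.3593

35.3593 units


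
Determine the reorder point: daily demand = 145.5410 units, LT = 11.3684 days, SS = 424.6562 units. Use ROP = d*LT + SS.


d*LT = 145.5410 * 11.3684 = 1654.5683
ROP = 1654.5683 + 424.6562 = 2079.2245

2079.2245 units


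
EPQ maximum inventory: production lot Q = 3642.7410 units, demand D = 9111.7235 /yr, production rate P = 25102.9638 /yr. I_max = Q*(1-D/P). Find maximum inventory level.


D/P = 0.3630
1 - D/P = 0.6370
I_max = 3642.7410 * 0.6370 = 2320.5207

2320.5207 units


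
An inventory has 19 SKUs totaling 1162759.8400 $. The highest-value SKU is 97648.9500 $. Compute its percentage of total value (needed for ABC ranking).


Top item = 97648.9500
Total = 1162759.8400
Percentage = 97648.9500 / 1162759.8400 * 100 = 8.3980

8.3980%


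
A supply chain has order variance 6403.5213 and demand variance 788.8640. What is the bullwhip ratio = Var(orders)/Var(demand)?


BW = 6403.5213 / 788.8640 = 8.1174

8.1174


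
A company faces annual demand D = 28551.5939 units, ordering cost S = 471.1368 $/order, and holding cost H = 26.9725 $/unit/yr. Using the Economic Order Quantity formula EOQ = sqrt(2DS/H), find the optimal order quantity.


2*D*S = 2 * 28551.5939 * 471.1368 = 26903413.1699
2*D*S/H = 997438.6197
EOQ = sqrt(997438.6197) = 998.7185

998.7185 units


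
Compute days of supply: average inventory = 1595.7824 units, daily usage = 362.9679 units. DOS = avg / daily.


DOS = 1595.7824 / 362.9679 = 4.3965

4.3965 days


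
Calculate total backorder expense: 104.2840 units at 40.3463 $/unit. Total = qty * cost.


Total = 104.2840 * 40.3463 = 4207.4735

4207.4735 $


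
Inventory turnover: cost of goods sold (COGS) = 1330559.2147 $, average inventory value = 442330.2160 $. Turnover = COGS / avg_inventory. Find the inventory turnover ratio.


Turnover = 1330559.2147 / 442330.2160 = 3.0081

3.0081


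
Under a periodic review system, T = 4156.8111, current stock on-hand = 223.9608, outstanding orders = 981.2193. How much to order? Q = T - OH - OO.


Inventory position = OH + OO = 223.9608 + 981.2193 = 1205.1801
Q = 4156.8111 - 1205.1801 = 2951.6310

2951.6310 units


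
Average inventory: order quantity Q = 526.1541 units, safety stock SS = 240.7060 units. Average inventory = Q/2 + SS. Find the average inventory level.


Q/2 = 263.0770
Avg = 263.0770 + 240.7060 = 503.7831

503.7831 units


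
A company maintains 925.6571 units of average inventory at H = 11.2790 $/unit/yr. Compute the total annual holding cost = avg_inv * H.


Cost = 925.6571 * 11.2790 = 10440.4864

10440.4864 $/yr


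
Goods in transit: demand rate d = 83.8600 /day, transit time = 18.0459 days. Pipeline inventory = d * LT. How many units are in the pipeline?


Pipeline = 83.8600 * 18.0459 = 1513.3292

1513.3292 units


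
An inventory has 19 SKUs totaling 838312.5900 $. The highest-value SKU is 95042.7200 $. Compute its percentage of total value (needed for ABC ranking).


Top item = 95042.7200
Total = 838312.5900
Percentage = 95042.7200 / 838312.5900 * 100 = 11.3374

11.3374%


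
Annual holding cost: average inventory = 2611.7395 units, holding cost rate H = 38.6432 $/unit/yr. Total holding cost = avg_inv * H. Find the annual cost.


Cost = 2611.7395 * 38.6432 = 100925.9718

100925.9718 $/yr


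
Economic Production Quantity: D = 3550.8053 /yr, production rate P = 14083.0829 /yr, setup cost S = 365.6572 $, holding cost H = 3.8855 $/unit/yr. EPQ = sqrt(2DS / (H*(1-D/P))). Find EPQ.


1 - D/P = 1 - 0.2521 = 0.7479
H*(1-D/P) = 2.9058
2DS = 2596755.0475
EPQ = sqrt(893633.6412) = 945.3220

945.3220 units


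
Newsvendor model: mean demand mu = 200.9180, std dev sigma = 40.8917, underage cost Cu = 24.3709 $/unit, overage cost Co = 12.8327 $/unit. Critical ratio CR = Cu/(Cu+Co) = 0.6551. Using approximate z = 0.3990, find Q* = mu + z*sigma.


CR = Cu/(Cu+Co) = 24.3709/(24.3709+12.8327) = 0.6551
z = 0.3990
Q* = 200.9180 + 0.3990 * 40.8917 = 217.2338

217.2338 units


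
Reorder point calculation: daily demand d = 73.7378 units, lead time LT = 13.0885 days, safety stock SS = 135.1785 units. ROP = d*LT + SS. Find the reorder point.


d*LT = 73.7378 * 13.0885 = 965.1172
ROP = 965.1172 + 135.1785 = 1100.2957

1100.2957 units


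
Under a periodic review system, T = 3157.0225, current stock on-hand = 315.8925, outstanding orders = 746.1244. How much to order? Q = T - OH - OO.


Inventory position = OH + OO = 315.8925 + 746.1244 = 1062.0169
Q = 3157.0225 - 1062.0169 = 2095.0056

2095.0056 units


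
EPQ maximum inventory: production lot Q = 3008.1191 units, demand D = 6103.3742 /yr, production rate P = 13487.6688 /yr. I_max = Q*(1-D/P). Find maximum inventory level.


D/P = 0.4525
1 - D/P = 0.5475
I_max = 3008.1191 * 0.5475 = 1646.8997

1646.8997 units


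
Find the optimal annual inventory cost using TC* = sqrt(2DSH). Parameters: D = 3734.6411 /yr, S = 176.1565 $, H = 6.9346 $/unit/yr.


2*D*S*H = 9124287.3944
TC* = sqrt(9124287.3944) = 3020.6435

3020.6435 $/yr


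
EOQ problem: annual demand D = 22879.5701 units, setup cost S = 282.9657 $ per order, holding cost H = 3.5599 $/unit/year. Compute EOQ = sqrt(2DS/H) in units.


2*D*S = 2 * 22879.5701 * 282.9657 = 12948267.1381
2*D*S/H = 3637255.8606
EOQ = sqrt(3637255.8606) = 1907.1591

1907.1591 units


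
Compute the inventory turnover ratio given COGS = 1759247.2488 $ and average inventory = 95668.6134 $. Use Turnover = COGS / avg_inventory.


Turnover = 1759247.2488 / 95668.6134 = 18.3890

18.3890


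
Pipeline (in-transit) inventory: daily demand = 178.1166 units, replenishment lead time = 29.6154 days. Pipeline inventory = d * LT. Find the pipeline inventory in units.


Pipeline = 178.1166 * 29.6154 = 5274.9944

5274.9944 units


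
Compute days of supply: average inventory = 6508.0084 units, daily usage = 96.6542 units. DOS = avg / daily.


DOS = 6508.0084 / 96.6542 = 67.3329

67.3329 days


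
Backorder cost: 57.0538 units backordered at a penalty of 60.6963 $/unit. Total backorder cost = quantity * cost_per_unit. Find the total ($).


Total = 57.0538 * 60.6963 = 3462.9546

3462.9546 $


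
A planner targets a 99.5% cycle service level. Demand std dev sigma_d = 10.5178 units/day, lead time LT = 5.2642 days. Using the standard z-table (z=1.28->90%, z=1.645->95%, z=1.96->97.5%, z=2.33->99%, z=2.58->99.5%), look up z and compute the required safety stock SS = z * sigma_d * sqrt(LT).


From the table, SL = 99.5% corresponds to z = 2.58
sqrt(LT) = sqrt(5.2642) = 2.2944
SS = 2.58 * 10.5178 * 2.2944 = 62.2602

62.2602 units


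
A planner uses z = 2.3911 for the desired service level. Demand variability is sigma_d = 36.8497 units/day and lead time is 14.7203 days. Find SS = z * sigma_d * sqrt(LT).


sqrt(LT) = sqrt(14.7203) = 3.8367
SS = 2.3911 * 36.8497 * 3.8367 = 338.0571

338.0571 units


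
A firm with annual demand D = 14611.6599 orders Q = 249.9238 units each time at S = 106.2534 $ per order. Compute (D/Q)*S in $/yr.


Number of orders = D/Q = 58.4645
Cost = 58.4645 * 106.2534 = 6212.0476

6212.0476 $/yr


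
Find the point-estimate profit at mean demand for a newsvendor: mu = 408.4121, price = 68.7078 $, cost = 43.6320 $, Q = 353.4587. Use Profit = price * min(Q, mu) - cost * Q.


Sales at mu = min(353.4587, 408.4121) = 353.4587
Revenue = 68.7078 * 353.4587 = 24285.3697
Total cost = 43.6320 * 353.4587 = 15422.1100
Profit = 24285.3697 - 15422.1100 = 8863.2597

8863.2597 $


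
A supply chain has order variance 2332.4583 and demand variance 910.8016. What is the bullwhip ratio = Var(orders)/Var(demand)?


BW = 2332.4583 / 910.8016 = 2.5609

2.5609


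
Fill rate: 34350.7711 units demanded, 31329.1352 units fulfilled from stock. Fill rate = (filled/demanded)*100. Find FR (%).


FR = 31329.1352 / 34350.7711 * 100 = 91.2036

91.2036%


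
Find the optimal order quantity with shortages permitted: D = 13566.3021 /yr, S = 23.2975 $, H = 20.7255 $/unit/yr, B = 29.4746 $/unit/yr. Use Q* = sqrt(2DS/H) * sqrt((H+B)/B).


sqrt(2DS/H) = 174.6417
sqrt((H+B)/B) = 1.3051
Q* = 174.6417 * 1.3051 = 227.9167

227.9167 units


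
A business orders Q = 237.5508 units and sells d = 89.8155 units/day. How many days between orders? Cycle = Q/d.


Cycle = 237.5508 / 89.8155 = 2.6449

2.6449 days


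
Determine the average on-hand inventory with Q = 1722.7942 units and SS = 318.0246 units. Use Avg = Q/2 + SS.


Q/2 = 861.3971
Avg = 861.3971 + 318.0246 = 1179.4217

1179.4217 units


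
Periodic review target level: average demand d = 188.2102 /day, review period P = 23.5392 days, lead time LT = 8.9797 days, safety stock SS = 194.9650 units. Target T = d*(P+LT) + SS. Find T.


P + LT = 32.5189
d*(P+LT) = 188.2102 * 32.5189 = 6120.3887
T = 6120.3887 + 194.9650 = 6315.3537

6315.3537 units


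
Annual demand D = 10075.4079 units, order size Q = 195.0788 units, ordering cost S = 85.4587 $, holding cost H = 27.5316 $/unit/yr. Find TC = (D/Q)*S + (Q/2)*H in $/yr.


Ordering cost = D*S/Q = 4413.7613
Holding cost = Q*H/2 = 2685.4157
TC = 4413.7613 + 2685.4157 = 7099.1771

7099.1771 $/yr


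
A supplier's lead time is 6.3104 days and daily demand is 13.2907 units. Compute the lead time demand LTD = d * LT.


LTD = 13.2907 * 6.3104 = 83.8696

83.8696 units


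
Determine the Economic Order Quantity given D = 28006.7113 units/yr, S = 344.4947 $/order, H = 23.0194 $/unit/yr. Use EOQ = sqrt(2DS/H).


2*D*S = 2 * 28006.7113 * 344.4947 = 19296327.2146
2*D*S/H = 838263.6913
EOQ = sqrt(838263.6913) = 915.5674

915.5674 units


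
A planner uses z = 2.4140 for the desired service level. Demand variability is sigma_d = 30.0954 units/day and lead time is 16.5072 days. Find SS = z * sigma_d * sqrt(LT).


sqrt(LT) = sqrt(16.5072) = 4.0629
SS = 2.4140 * 30.0954 * 4.0629 = 295.1713

295.1713 units


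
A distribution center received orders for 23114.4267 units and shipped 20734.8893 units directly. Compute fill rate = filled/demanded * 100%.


FR = 20734.8893 / 23114.4267 * 100 = 89.7054

89.7054%


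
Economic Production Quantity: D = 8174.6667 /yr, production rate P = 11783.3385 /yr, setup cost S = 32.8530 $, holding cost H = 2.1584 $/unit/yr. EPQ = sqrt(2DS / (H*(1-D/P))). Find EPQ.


1 - D/P = 1 - 0.6937 = 0.3063
H*(1-D/P) = 0.6610
2DS = 537124.6502
EPQ = sqrt(812576.2405) = 901.4301

901.4301 units


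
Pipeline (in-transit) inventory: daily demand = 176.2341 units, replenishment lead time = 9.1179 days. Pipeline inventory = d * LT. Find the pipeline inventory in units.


Pipeline = 176.2341 * 9.1179 = 1606.8849

1606.8849 units


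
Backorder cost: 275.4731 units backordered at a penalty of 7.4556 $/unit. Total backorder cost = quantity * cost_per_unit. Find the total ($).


Total = 275.4731 * 7.4556 = 2053.8172

2053.8172 $


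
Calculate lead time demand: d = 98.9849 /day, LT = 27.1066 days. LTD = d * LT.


LTD = 98.9849 * 27.1066 = 2683.1441

2683.1441 units


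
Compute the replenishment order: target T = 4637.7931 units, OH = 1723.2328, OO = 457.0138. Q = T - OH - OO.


Inventory position = OH + OO = 1723.2328 + 457.0138 = 2180.2466
Q = 4637.7931 - 2180.2466 = 2457.5465

2457.5465 units


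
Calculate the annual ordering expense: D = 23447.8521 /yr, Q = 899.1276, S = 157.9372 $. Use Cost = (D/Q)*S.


Number of orders = D/Q = 26.0784
Cost = 26.0784 * 157.9372 = 4118.7570

4118.7570 $/yr


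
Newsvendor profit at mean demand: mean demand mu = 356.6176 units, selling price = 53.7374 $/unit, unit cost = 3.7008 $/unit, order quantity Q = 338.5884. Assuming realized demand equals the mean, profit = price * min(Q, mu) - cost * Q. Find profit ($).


Sales at mu = min(338.5884, 356.6176) = 338.5884
Revenue = 53.7374 * 338.5884 = 18194.8603
Total cost = 3.7008 * 338.5884 = 1253.0480
Profit = 18194.8603 - 1253.0480 = 16941.8123

16941.8123 $


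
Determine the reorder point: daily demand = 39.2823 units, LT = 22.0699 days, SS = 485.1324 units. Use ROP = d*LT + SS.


d*LT = 39.2823 * 22.0699 = 866.9564
ROP = 866.9564 + 485.1324 = 1352.0888

1352.0888 units


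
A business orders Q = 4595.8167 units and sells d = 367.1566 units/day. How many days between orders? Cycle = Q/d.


Cycle = 4595.8167 / 367.1566 = 12.5173

12.5173 days


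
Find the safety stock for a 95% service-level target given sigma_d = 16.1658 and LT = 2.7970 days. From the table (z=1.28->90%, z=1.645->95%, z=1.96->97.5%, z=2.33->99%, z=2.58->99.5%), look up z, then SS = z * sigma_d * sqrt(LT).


From the table, SL = 95% corresponds to z = 1.645
sqrt(LT) = sqrt(2.7970) = 1.6724
SS = 1.645 * 16.1658 * 1.6724 = 44.4743

44.4743 units


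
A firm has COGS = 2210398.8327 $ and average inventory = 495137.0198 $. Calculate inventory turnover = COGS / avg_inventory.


Turnover = 2210398.8327 / 495137.0198 = 4.4642

4.4642


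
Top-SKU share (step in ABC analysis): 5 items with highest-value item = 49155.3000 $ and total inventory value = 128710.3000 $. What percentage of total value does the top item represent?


Top item = 49155.3000
Total = 128710.3000
Percentage = 49155.3000 / 128710.3000 * 100 = 38.1906

38.1906%


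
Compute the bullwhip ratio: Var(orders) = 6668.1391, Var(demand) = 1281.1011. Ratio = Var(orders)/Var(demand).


BW = 6668.1391 / 1281.1011 = 5.2050

5.2050


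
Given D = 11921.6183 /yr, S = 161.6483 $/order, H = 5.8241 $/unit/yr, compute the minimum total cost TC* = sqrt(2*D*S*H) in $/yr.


2*D*S*H = 22447354.9145
TC* = sqrt(22447354.9145) = 4737.8640

4737.8640 $/yr


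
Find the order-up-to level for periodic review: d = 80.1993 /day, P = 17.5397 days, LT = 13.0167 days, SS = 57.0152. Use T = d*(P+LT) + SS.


P + LT = 30.5564
d*(P+LT) = 80.1993 * 30.5564 = 2450.6019
T = 2450.6019 + 57.0152 = 2507.6171

2507.6171 units


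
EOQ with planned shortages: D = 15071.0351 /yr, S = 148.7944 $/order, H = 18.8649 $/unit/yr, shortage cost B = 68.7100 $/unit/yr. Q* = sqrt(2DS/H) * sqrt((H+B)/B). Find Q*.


sqrt(2DS/H) = 487.5875
sqrt((H+B)/B) = 1.1290
Q* = 487.5875 * 1.1290 = 550.4684

550.4684 units


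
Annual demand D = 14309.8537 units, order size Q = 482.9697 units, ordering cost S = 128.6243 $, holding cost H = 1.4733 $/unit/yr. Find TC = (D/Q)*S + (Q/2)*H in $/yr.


Ordering cost = D*S/Q = 3810.9946
Holding cost = Q*H/2 = 355.7796
TC = 3810.9946 + 355.7796 = 4166.7742

4166.7742 $/yr


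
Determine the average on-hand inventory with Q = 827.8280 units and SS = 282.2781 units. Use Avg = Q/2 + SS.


Q/2 = 413.9140
Avg = 413.9140 + 282.2781 = 696.1921

696.1921 units


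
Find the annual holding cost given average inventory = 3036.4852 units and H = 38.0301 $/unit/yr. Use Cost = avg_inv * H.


Cost = 3036.4852 * 38.0301 = 115477.8358

115477.8358 $/yr


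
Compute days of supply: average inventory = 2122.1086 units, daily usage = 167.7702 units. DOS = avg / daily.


DOS = 2122.1086 / 167.7702 = 12.6489

12.6489 days


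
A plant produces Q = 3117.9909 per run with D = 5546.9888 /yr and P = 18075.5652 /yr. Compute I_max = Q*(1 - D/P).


D/P = 0.3069
1 - D/P = 0.6931
I_max = 3117.9909 * 0.6931 = 2161.1489

2161.1489 units


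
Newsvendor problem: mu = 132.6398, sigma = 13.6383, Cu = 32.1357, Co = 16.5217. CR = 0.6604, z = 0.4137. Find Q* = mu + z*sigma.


CR = Cu/(Cu+Co) = 32.1357/(32.1357+16.5217) = 0.6604
z = 0.4137
Q* = 132.6398 + 0.4137 * 13.6383 = 138.2820

138.2820 units


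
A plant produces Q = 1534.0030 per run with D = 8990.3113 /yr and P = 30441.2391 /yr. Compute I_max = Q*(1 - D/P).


D/P = 0.2953
1 - D/P = 0.7047
I_max = 1534.0030 * 0.7047 = 1080.9608

1080.9608 units


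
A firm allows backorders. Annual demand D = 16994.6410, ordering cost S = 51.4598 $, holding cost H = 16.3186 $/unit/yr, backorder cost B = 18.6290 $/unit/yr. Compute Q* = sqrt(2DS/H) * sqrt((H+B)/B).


sqrt(2DS/H) = 327.3886
sqrt((H+B)/B) = 1.3697
Q* = 327.3886 * 1.3697 = 448.4123

448.4123 units


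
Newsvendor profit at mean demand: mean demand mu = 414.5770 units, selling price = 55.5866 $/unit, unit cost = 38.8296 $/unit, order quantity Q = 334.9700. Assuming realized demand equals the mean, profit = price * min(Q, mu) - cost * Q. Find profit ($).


Sales at mu = min(334.9700, 414.5770) = 334.9700
Revenue = 55.5866 * 334.9700 = 18619.8434
Total cost = 38.8296 * 334.9700 = 13006.7511
Profit = 18619.8434 - 13006.7511 = 5613.0923

5613.0923 $


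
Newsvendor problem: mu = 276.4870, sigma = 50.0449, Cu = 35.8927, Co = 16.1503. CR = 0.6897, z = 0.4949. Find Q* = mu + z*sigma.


CR = Cu/(Cu+Co) = 35.8927/(35.8927+16.1503) = 0.6897
z = 0.4949
Q* = 276.4870 + 0.4949 * 50.0449 = 301.2542

301.2542 units


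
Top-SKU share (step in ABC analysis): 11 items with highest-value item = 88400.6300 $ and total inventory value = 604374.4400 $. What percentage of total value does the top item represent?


Top item = 88400.6300
Total = 604374.4400
Percentage = 88400.6300 / 604374.4400 * 100 = 14.6268

14.6268%


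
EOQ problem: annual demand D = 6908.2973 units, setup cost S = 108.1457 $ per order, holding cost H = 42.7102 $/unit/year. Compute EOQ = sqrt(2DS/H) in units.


2*D*S = 2 * 6908.2973 * 108.1457 = 1494205.2946
2*D*S/H = 34984.7412
EOQ = sqrt(34984.7412) = 187.0421

187.0421 units


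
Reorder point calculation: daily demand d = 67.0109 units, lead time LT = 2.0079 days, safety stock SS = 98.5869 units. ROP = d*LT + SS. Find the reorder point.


d*LT = 67.0109 * 2.0079 = 134.5512
ROP = 134.5512 + 98.5869 = 233.1381

233.1381 units


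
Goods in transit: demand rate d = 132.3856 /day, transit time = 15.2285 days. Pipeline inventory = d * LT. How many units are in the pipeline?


Pipeline = 132.3856 * 15.2285 = 2016.0341

2016.0341 units


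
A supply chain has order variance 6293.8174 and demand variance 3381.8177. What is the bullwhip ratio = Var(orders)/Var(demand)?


BW = 6293.8174 / 3381.8177 = 1.8611

1.8611


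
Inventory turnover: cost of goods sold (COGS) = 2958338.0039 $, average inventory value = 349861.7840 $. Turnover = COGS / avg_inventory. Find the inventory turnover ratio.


Turnover = 2958338.0039 / 349861.7840 = 8.4557

8.4557


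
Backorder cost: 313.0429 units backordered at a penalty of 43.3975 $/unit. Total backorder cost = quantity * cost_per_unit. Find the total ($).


Total = 313.0429 * 43.3975 = 13585.2793

13585.2793 $


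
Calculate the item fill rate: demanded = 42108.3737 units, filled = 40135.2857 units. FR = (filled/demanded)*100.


FR = 40135.2857 / 42108.3737 * 100 = 95.3143

95.3143%


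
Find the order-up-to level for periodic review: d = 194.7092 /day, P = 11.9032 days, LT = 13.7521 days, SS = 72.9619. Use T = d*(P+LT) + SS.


P + LT = 25.6553
d*(P+LT) = 194.7092 * 25.6553 = 4995.3229
T = 4995.3229 + 72.9619 = 5068.2848

5068.2848 units


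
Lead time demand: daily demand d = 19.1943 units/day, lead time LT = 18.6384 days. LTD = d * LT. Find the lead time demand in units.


LTD = 19.1943 * 18.6384 = 357.7510

357.7510 units


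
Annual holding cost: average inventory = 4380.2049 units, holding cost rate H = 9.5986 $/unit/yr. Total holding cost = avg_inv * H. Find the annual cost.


Cost = 4380.2049 * 9.5986 = 42043.8348

42043.8348 $/yr


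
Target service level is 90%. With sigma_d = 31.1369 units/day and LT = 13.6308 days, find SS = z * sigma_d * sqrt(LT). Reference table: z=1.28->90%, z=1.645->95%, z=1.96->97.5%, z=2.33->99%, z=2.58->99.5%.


From the table, SL = 90% corresponds to z = 1.28
sqrt(LT) = sqrt(13.6308) = 3.6920
SS = 1.28 * 31.1369 * 3.6920 = 147.1452

147.1452 units


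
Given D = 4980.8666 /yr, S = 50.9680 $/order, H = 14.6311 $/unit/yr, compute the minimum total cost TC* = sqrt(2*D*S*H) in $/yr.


2*D*S*H = 7428642.8101
TC* = sqrt(7428642.8101) = 2725.5537

2725.5537 $/yr


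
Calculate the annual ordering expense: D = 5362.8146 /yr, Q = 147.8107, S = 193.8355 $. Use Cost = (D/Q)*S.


Number of orders = D/Q = 36.2816
Cost = 36.2816 * 193.8355 = 7032.6698

7032.6698 $/yr


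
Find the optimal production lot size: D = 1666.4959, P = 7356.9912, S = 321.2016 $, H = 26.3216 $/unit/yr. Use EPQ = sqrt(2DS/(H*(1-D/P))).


1 - D/P = 1 - 0.2265 = 0.7735
H*(1-D/P) = 20.3593
2DS = 1070562.2989
EPQ = sqrt(52583.5409) = 229.3110

229.3110 units


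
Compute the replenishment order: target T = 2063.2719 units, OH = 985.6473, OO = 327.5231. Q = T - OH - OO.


Inventory position = OH + OO = 985.6473 + 327.5231 = 1313.1704
Q = 2063.2719 - 1313.1704 = 750.1015

750.1015 units


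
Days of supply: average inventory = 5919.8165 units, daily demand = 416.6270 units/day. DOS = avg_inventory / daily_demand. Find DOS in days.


DOS = 5919.8165 / 416.6270 = 14.2089

14.2089 days


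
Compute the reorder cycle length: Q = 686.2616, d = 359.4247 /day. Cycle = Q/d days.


Cycle = 686.2616 / 359.4247 = 1.9093

1.9093 days


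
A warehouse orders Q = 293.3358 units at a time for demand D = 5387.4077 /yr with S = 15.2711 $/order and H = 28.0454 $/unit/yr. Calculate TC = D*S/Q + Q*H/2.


Ordering cost = D*S/Q = 280.4691
Holding cost = Q*H/2 = 4113.3599
TC = 280.4691 + 4113.3599 = 4393.8291

4393.8291 $/yr


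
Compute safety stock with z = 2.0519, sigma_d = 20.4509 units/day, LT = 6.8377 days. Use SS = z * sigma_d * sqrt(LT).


sqrt(LT) = sqrt(6.8377) = 2.6149
SS = 2.0519 * 20.4509 * 2.6149 = 109.7296

109.7296 units


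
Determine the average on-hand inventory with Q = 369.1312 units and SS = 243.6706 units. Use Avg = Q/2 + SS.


Q/2 = 184.5656
Avg = 184.5656 + 243.6706 = 428.2362

428.2362 units


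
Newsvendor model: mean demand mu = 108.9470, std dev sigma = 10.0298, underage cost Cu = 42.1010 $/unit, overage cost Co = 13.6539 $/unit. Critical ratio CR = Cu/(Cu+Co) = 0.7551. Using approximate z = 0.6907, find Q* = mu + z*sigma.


CR = Cu/(Cu+Co) = 42.1010/(42.1010+13.6539) = 0.7551
z = 0.6907
Q* = 108.9470 + 0.6907 * 10.0298 = 115.8746

115.8746 units


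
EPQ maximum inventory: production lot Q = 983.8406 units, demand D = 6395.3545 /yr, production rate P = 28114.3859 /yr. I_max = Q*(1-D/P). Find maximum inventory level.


D/P = 0.2275
1 - D/P = 0.7725
I_max = 983.8406 * 0.7725 = 760.0402

760.0402 units


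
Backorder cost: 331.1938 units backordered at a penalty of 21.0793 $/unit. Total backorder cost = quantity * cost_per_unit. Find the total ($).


Total = 331.1938 * 21.0793 = 6981.3335

6981.3335 $


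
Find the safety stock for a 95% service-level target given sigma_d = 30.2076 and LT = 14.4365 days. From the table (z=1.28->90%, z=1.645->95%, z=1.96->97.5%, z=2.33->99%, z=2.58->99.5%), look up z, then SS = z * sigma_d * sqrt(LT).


From the table, SL = 95% corresponds to z = 1.645
sqrt(LT) = sqrt(14.4365) = 3.7995
SS = 1.645 * 30.2076 * 3.7995 = 188.8048

188.8048 units


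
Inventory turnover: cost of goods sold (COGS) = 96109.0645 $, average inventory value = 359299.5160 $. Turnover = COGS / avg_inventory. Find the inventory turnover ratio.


Turnover = 96109.0645 / 359299.5160 = 0.2675

0.2675


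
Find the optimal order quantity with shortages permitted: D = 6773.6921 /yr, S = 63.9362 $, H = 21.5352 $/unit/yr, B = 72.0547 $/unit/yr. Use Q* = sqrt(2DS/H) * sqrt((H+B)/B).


sqrt(2DS/H) = 200.5519
sqrt((H+B)/B) = 1.1397
Q* = 200.5519 * 1.1397 = 228.5652

228.5652 units


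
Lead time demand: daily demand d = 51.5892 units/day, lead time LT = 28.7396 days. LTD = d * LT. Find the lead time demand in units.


LTD = 51.5892 * 28.7396 = 1482.6530

1482.6530 units


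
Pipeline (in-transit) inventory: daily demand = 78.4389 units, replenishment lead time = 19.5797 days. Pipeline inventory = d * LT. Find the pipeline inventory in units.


Pipeline = 78.4389 * 19.5797 = 1535.8101

1535.8101 units


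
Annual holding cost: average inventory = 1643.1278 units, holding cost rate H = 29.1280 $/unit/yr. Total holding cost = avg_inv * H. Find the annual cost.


Cost = 1643.1278 * 29.1280 = 47861.0266

47861.0266 $/yr


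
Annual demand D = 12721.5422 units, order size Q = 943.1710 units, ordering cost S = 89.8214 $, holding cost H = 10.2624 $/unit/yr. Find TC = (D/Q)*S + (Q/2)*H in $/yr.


Ordering cost = D*S/Q = 1211.5160
Holding cost = Q*H/2 = 4839.5990
TC = 1211.5160 + 4839.5990 = 6051.1150

6051.1150 $/yr


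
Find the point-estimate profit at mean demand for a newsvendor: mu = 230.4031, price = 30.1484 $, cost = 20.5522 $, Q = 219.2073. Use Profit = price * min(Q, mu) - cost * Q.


Sales at mu = min(219.2073, 230.4031) = 219.2073
Revenue = 30.1484 * 219.2073 = 6608.7494
Total cost = 20.5522 * 219.2073 = 4505.1923
Profit = 6608.7494 - 4505.1923 = 2103.5571

2103.5571 $


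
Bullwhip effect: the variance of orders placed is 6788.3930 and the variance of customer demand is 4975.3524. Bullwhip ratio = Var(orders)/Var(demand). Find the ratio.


BW = 6788.3930 / 4975.3524 = 1.3644

1.3644


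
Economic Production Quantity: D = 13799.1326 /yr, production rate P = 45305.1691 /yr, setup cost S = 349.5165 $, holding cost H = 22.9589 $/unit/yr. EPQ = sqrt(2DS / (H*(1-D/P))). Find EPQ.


1 - D/P = 1 - 0.3046 = 0.6954
H*(1-D/P) = 15.9660
2DS = 9646049.0588
EPQ = sqrt(604160.5642) = 777.2777

777.2777 units


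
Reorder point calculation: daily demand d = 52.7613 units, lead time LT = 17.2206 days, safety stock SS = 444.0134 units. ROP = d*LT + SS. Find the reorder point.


d*LT = 52.7613 * 17.2206 = 908.5812
ROP = 908.5812 + 444.0134 = 1352.5946

1352.5946 units


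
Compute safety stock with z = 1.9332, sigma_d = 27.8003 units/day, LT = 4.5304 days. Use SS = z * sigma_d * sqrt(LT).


sqrt(LT) = sqrt(4.5304) = 2.1285
SS = 1.9332 * 27.8003 * 2.1285 = 114.3917

114.3917 units


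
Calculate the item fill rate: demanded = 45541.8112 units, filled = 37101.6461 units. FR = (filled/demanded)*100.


FR = 37101.6461 / 45541.8112 * 100 = 81.4672

81.4672%


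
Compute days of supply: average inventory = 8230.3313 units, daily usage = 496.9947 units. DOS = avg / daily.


DOS = 8230.3313 / 496.9947 = 16.5602

16.5602 days


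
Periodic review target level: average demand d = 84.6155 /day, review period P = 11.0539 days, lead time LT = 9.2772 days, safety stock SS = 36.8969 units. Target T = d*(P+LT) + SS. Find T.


P + LT = 20.3311
d*(P+LT) = 84.6155 * 20.3311 = 1720.3262
T = 1720.3262 + 36.8969 = 1757.2231

1757.2231 units


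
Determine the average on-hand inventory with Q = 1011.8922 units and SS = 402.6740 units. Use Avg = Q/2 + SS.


Q/2 = 505.9461
Avg = 505.9461 + 402.6740 = 908.6201

908.6201 units


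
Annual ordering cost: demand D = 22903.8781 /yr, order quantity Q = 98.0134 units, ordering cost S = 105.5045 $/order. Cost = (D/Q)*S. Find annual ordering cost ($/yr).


Number of orders = D/Q = 233.6811
Cost = 233.6811 * 105.5045 = 24654.4065

24654.4065 $/yr


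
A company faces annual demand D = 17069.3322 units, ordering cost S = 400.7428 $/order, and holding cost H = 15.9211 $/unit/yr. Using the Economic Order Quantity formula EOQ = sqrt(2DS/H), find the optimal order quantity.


2*D*S = 2 * 17069.3322 * 400.7428 = 13680823.9599
2*D*S/H = 859288.8657
EOQ = sqrt(859288.8657) = 926.9784

926.9784 units


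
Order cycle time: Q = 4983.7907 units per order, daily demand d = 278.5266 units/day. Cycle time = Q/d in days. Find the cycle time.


Cycle = 4983.7907 / 278.5266 = 17.8934

17.8934 days


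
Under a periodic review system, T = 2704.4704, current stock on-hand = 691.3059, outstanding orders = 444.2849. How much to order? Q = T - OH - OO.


Inventory position = OH + OO = 691.3059 + 444.2849 = 1135.5908
Q = 2704.4704 - 1135.5908 = 1568.8796

1568.8796 units


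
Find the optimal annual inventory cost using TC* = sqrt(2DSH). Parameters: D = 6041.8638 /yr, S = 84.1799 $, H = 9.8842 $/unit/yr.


2*D*S*H = 10054277.2416
TC* = sqrt(10054277.2416) = 3170.8480

3170.8480 $/yr


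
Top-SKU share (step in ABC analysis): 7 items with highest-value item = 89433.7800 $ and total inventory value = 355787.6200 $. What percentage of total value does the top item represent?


Top item = 89433.7800
Total = 355787.6200
Percentage = 89433.7800 / 355787.6200 * 100 = 25.1368

25.1368%


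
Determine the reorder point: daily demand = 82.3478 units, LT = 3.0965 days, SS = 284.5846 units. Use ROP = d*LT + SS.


d*LT = 82.3478 * 3.0965 = 254.9900
ROP = 254.9900 + 284.5846 = 539.5746

539.5746 units


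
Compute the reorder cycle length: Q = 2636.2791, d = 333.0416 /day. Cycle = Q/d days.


Cycle = 2636.2791 / 333.0416 = 7.9158

7.9158 days


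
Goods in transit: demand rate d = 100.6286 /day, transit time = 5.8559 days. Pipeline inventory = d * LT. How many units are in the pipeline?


Pipeline = 100.6286 * 5.8559 = 589.2710

589.2710 units


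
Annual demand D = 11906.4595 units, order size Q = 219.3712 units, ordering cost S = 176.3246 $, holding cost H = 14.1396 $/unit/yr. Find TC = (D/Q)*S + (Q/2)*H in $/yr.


Ordering cost = D*S/Q = 9570.0881
Holding cost = Q*H/2 = 1550.9105
TC = 9570.0881 + 1550.9105 = 11120.9986

11120.9986 $/yr


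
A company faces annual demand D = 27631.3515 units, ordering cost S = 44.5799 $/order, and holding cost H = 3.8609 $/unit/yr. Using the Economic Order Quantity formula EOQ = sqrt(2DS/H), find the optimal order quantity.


2*D*S = 2 * 27631.3515 * 44.5799 = 2463605.7735
2*D*S/H = 638091.0600
EOQ = sqrt(638091.0600) = 798.8060

798.8060 units


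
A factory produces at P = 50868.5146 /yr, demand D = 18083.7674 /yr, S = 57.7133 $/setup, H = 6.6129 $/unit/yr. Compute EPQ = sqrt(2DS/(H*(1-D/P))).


1 - D/P = 1 - 0.3555 = 0.6445
H*(1-D/P) = 4.2620
2DS = 2087347.7862
EPQ = sqrt(489756.3517) = 699.8259

699.8259 units


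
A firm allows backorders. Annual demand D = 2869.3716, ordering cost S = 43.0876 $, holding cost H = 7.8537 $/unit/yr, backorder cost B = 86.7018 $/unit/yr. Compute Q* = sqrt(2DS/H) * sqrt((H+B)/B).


sqrt(2DS/H) = 177.4383
sqrt((H+B)/B) = 1.0443
Q* = 177.4383 * 1.0443 = 185.3006

185.3006 units


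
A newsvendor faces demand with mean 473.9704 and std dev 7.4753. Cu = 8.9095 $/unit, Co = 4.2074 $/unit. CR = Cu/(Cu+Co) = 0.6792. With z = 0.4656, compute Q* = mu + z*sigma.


CR = Cu/(Cu+Co) = 8.9095/(8.9095+4.2074) = 0.6792
z = 0.4656
Q* = 473.9704 + 0.4656 * 7.4753 = 477.4509

477.4509 units


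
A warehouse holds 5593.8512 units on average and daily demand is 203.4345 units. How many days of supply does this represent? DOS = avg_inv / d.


DOS = 5593.8512 / 203.4345 = 27.4971

27.4971 days


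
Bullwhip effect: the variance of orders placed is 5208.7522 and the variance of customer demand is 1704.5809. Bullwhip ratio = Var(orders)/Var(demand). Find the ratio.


BW = 5208.7522 / 1704.5809 = 3.0557

3.0557


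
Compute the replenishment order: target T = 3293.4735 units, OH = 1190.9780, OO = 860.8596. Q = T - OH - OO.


Inventory position = OH + OO = 1190.9780 + 860.8596 = 2051.8376
Q = 3293.4735 - 2051.8376 = 1241.6359

1241.6359 units


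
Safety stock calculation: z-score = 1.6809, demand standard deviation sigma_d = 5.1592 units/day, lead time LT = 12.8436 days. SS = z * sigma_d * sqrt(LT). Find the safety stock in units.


sqrt(LT) = sqrt(12.8436) = 3.5838
SS = 1.6809 * 5.1592 * 3.5838 = 31.0790

31.0790 units


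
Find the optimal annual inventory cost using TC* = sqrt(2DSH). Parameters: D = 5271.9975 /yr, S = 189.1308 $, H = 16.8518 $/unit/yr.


2*D*S*H = 33605761.9804
TC* = sqrt(33605761.9804) = 5797.0477

5797.0477 $/yr


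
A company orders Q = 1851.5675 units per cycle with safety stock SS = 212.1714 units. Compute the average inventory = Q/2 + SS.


Q/2 = 925.7838
Avg = 925.7838 + 212.1714 = 1137.9552

1137.9552 units


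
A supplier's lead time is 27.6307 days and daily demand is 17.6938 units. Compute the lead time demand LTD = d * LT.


LTD = 17.6938 * 27.6307 = 488.8921

488.8921 units


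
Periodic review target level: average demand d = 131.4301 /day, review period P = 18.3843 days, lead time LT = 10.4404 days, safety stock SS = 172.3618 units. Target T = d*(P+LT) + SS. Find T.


P + LT = 28.8247
d*(P+LT) = 131.4301 * 28.8247 = 3788.4332
T = 3788.4332 + 172.3618 = 3960.7950

3960.7950 units


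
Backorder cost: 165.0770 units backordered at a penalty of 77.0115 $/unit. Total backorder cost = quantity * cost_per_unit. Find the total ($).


Total = 165.0770 * 77.0115 = 12712.8274

12712.8274 $


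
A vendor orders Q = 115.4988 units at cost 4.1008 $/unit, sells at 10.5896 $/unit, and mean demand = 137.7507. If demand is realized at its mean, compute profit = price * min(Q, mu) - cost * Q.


Sales at mu = min(115.4988, 137.7507) = 115.4988
Revenue = 10.5896 * 115.4988 = 1223.0861
Total cost = 4.1008 * 115.4988 = 473.6375
Profit = 1223.0861 - 473.6375 = 749.4486

749.4486 $


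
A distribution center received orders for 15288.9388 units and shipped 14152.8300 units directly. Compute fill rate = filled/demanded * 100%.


FR = 14152.8300 / 15288.9388 * 100 = 92.5691

92.5691%


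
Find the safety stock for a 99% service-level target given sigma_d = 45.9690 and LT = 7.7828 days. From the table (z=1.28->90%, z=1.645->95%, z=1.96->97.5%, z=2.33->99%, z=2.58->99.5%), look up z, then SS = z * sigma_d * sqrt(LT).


From the table, SL = 99% corresponds to z = 2.33
sqrt(LT) = sqrt(7.7828) = 2.7898
SS = 2.33 * 45.9690 * 2.7898 = 298.8057

298.8057 units


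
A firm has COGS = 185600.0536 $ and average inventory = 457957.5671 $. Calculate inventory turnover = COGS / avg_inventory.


Turnover = 185600.0536 / 457957.5671 = 0.4053

0.4053


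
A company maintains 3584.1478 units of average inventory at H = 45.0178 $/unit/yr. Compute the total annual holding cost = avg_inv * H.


Cost = 3584.1478 * 45.0178 = 161350.4488

161350.4488 $/yr


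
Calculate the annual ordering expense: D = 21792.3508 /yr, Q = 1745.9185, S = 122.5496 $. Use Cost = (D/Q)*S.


Number of orders = D/Q = 12.4819
Cost = 12.4819 * 122.5496 = 1529.6498

1529.6498 $/yr


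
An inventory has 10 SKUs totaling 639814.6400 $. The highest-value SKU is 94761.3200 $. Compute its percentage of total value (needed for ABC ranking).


Top item = 94761.3200
Total = 639814.6400
Percentage = 94761.3200 / 639814.6400 * 100 = 14.8107

14.8107%


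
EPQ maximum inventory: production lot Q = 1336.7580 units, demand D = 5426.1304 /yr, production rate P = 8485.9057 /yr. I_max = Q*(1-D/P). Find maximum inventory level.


D/P = 0.6394
1 - D/P = 0.3606
I_max = 1336.7580 * 0.3606 = 481.9968

481.9968 units


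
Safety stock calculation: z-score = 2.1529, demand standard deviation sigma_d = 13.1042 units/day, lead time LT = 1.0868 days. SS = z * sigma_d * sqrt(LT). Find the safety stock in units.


sqrt(LT) = sqrt(1.0868) = 1.0425
SS = 2.1529 * 13.1042 * 1.0425 = 29.4110

29.4110 units


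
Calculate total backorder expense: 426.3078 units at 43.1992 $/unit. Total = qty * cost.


Total = 426.3078 * 43.1992 = 18416.1559

18416.1559 $


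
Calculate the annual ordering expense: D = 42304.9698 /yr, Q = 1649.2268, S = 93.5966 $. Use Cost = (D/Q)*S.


Number of orders = D/Q = 25.6514
Cost = 25.6514 * 93.5966 = 2400.8835

2400.8835 $/yr


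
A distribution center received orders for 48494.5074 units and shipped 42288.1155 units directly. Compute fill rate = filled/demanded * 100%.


FR = 42288.1155 / 48494.5074 * 100 = 87.2019

87.2019%


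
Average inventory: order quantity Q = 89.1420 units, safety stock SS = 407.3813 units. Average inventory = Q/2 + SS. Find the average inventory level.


Q/2 = 44.5710
Avg = 44.5710 + 407.3813 = 451.9523

451.9523 units


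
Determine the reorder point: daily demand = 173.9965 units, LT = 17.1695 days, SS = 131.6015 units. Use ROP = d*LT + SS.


d*LT = 173.9965 * 17.1695 = 2987.4329
ROP = 2987.4329 + 131.6015 = 3119.0344

3119.0344 units


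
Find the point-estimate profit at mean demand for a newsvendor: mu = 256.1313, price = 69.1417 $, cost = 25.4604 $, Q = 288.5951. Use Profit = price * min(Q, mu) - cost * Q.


Sales at mu = min(288.5951, 256.1313) = 256.1313
Revenue = 69.1417 * 256.1313 = 17709.3535
Total cost = 25.4604 * 288.5951 = 7347.7467
Profit = 17709.3535 - 7347.7467 = 10361.6068

10361.6068 $


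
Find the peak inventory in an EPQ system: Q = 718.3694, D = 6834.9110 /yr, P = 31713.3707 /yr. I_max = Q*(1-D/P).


D/P = 0.2155
1 - D/P = 0.7845
I_max = 718.3694 * 0.7845 = 563.5454

563.5454 units


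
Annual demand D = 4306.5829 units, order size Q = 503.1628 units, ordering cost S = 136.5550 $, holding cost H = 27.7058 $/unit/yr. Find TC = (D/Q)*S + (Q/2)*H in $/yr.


Ordering cost = D*S/Q = 1168.7776
Holding cost = Q*H/2 = 6970.2640
TC = 1168.7776 + 6970.2640 = 8139.0416

8139.0416 $/yr


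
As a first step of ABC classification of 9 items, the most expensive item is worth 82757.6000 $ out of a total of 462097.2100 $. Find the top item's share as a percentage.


Top item = 82757.6000
Total = 462097.2100
Percentage = 82757.6000 / 462097.2100 * 100 = 17.9091

17.9091%


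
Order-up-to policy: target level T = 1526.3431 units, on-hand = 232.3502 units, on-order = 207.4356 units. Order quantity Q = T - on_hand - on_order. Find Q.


Inventory position = OH + OO = 232.3502 + 207.4356 = 439.7858
Q = 1526.3431 - 439.7858 = 1086.5573

1086.5573 units


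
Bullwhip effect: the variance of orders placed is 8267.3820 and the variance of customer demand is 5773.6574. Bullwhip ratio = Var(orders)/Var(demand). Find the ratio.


BW = 8267.3820 / 5773.6574 = 1.4319

1.4319


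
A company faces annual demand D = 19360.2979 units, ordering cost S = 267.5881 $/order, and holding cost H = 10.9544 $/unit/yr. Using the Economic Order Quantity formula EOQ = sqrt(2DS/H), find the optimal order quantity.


2*D*S = 2 * 19360.2979 * 267.5881 = 10361170.6610
2*D*S/H = 945845.5653
EOQ = sqrt(945845.5653) = 972.5459

972.5459 units
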